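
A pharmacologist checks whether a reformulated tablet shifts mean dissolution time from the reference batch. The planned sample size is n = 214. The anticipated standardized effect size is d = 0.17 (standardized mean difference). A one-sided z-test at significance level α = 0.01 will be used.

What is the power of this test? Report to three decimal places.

Power ≈ 0.564

Noncentrality parameter: δ = d·√n = 0.17 × √214 = 2.4869
One-sided α = 0.01 → critical value z_{0.01} = 2.326.
Power = Φ(δ − 2.326) = Φ(0.161) = 0.5638.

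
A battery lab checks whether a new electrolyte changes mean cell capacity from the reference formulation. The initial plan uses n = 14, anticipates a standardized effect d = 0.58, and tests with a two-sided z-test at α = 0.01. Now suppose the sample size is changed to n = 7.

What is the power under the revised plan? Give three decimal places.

Power ≈ 0.149

With n = 7: δ = d·√n = 0.58 × √7 = 1.5345. Critical value z_{0.005} = 2.576.
Revised power = Φ(δ − 2.576) + Φ(−δ − 2.576) = Φ(-1.041) + Φ(-4.110) = 0.1489 + 0.0000 = 0.1489.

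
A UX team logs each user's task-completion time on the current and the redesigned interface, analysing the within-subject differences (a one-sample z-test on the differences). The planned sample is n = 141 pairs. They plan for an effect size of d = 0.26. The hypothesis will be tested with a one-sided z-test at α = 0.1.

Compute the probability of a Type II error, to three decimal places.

Noncentrality parameter: δ = d·√n = 0.26 × √141 = 3.0873
Critical value for a one-sided test at α = 0.1: z_α = 1.282.
Power = Φ(δ − 1.282) = Φ(1.806) = 0.9645.
Type II error: β = 1 − power = 1 − 0.9645 = 0.0355.

β ≈ 0.035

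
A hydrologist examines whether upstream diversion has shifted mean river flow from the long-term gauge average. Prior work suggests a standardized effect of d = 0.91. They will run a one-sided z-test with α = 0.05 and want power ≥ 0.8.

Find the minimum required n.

n = 8

Set Φ(δ − 1.645) = 0.8; then δ − 1.645 = Φ⁻¹(0.8) = 0.842, giving δ = 2.486.
δ = d·√n ⇒ n = (δ/d)² = (2.486 / 0.91)² = 7.47.
Round up to the next whole unit.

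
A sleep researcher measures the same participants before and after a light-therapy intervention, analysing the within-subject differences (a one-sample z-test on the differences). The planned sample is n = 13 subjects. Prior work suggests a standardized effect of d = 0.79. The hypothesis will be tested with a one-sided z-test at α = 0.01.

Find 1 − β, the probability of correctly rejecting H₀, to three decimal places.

Power ≈ 0.699

Noncentrality parameter: δ = d·√n = 0.79 × √13 = 2.8484
Critical value for a one-sided test at α = 0.01: z_α = 2.326.
Power = P(Z > 2.326 − δ) = Φ(0.522) = 0.6992.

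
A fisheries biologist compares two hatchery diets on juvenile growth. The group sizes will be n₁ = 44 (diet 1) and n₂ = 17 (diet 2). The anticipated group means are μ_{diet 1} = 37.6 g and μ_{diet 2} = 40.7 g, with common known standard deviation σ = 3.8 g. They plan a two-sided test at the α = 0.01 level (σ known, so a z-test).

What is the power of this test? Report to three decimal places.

Standardized effect: d = |μ_{diet 1} − μ_{diet 2}| / σ = |37.6 − 40.7| / 3.8 = 0.8158
Noncentrality parameter: δ = d / √(1/n₁ + 1/n₂) = 0.8158 / √(1/44 + 1/17) = 2.8567
Two-sided α = 0.01 → critical value z_{0.005} = 2.576.
Power = Φ(δ − 2.576) + Φ(−δ − 2.576) = Φ(0.281) + Φ(-5.433) = 0.6106 + 0.0000 = 0.6106.

Power ≈ 0.611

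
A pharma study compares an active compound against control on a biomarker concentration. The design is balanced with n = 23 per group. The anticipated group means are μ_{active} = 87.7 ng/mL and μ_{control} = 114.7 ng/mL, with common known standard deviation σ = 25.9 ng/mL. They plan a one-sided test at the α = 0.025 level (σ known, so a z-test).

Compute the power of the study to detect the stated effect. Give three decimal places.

Power ≈ 0.942

Standardized effect: d = |μ_{active} − μ_{control}| / σ = |87.7 − 114.7| / 25.9 = 1.0425
Noncentrality parameter: δ = d·√(n/2) = 1.0425 × √(23/2) = 3.5352
One-sided α = 0.025 → critical value z_{0.025} = 1.960.
Power = P(Z > 1.960 − δ) = Φ(1.575) = 0.9424.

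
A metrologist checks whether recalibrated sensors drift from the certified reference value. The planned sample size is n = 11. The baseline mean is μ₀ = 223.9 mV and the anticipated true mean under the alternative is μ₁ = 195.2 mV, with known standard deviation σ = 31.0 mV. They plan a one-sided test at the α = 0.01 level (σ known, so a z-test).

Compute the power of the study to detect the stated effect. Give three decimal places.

Power ≈ 0.772

Standardized effect: d = |μ₁ − μ₀| / σ = |195.2 − 223.9| / 31.0 = 0.9258
Noncentrality parameter: δ = d·√n = 0.9258 × √11 = 3.0706
One-sided α = 0.01 → critical value z_{0.01} = 2.326.
Power = P(Z > 2.326 − δ) = Φ(0.744) = 0.7716.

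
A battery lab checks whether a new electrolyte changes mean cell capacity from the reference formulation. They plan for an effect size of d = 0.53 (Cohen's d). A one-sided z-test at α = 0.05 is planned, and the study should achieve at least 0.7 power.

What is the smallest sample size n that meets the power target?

For power 0.7 need Φ(δ − z_{0.05}) = 0.7, so δ = z_{0.05} + z_{0.30} = 1.645 + 0.524 = 2.169.
δ = d·√n ⇒ n = (δ/d)² = (2.169 / 0.53)² = 16.75.
Rounding up, n = 17.

n = 17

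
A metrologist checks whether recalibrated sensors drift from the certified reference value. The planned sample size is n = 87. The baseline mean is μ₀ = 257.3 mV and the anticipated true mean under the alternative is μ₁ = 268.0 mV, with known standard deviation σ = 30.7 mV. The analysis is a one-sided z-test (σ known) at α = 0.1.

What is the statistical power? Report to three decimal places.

Power ≈ 0.976

Standardized effect: d = |μ₁ − μ₀| / σ = |268.0 − 257.3| / 30.7 = 0.3485
Noncentrality parameter: δ = d·√n = 0.3485 × √87 = 3.2509
One-sided α = 0.1 → critical value z_{0.1} = 1.282.
Power = P(Z > 1.282 − δ) = Φ(1.969) = 0.9755.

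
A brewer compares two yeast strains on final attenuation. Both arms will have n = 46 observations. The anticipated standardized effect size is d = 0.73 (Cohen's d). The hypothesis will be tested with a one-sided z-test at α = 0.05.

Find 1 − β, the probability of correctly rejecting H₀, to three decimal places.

Power ≈ 0.968

Noncentrality parameter: λ = d·√(n/2) = 0.73 × √(46/2) = 3.5010
One-sided α = 0.05 → critical value z_{0.05} = 1.645.
Power = P(Z > 1.645 − λ) = Φ(1.856) = 0.9683.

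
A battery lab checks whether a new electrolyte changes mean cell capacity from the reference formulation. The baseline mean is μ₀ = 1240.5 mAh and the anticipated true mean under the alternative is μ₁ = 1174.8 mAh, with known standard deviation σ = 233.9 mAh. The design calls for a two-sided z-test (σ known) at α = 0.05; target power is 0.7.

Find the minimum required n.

Standardized effect: d = |μ₁ − μ₀| / σ = |1174.8 − 1240.5| / 233.9 = 0.2809
For power 0.7 need Φ(δ − z_{0.025}) = 0.7, so δ = z_{0.025} + z_{0.30} = 1.960 + 0.524 = 2.484.
(Ignoring the negligible lower-tail rejection probability gives the usual closed-form inversion.)
δ = d·√n ⇒ n = (δ/d)² = (2.484 / 0.2809)² = 78.23.
Round up to the next whole unit.

n = 79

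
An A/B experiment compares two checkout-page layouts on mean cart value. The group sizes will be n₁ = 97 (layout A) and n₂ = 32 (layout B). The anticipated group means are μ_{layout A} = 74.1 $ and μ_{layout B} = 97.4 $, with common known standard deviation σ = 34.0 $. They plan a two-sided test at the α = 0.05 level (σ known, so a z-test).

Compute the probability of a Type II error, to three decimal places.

β ≈ 0.081

Standardized effect: d = |μ_{layout A} − μ_{layout B}| / σ = |74.1 − 97.4| / 34.0 = 0.6853
Noncentrality parameter: δ = d / √(1/n₁ + 1/n₂) = 0.6853 / √(1/97 + 1/32) = 3.3616
Critical value for a two-sided test at α = 0.05: z_{α/2} = 1.960.
Power = Φ(δ − 1.960) + Φ(−δ − 1.960) = Φ(1.402) + Φ(-5.322) = 0.9195 + 0.0000 = 0.9195.
Type II error: β = 1 − power = 1 − 0.9195 = 0.0805.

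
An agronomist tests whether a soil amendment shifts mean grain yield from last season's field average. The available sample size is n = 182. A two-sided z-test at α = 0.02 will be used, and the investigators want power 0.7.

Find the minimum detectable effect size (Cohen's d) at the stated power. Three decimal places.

d ≈ 0.211

Need Φ(δ − 2.326) = 0.7, so δ = 2.326 + 0.524 = 2.851.
(Lower-tail contribution to power is negligible for δ > 0.)
δ = d·√n ⇒ d = δ/√n = 2.851/√182 = 0.2113.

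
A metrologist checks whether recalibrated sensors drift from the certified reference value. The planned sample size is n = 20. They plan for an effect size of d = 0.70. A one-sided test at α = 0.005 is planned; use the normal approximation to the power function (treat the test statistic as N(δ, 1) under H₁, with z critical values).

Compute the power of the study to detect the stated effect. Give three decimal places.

Power ≈ 0.710

Noncentrality parameter: λ = d·√n = 0.70 × √20 = 3.1305
Critical value for a one-sided test at α = 0.005: z_α = 2.576.
Power = P(Z > 2.576 − λ) = Φ(0.555) = 0.7104.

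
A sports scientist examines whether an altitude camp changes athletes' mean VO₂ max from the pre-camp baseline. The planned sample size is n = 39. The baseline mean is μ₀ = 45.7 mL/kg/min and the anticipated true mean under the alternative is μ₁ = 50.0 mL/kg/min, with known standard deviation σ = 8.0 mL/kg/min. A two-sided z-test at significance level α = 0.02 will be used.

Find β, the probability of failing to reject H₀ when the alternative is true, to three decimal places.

β ≈ 0.151

Standardized effect: d = |μ₁ − μ₀| / σ = |50.0 − 45.7| / 8.0 = 0.5375
Noncentrality parameter: δ = d·√n = 0.5375 × √39 = 3.3567
Two-sided α = 0.02 → critical value z_{0.01} = 2.326.
Power = Φ(δ − 2.326) + Φ(−δ − 2.326) = Φ(1.030) + Φ(-5.683) = 0.8486 + 0.0000 = 0.8486.
Type II error: β = 1 − power = 1 − 0.8486 = 0.1514.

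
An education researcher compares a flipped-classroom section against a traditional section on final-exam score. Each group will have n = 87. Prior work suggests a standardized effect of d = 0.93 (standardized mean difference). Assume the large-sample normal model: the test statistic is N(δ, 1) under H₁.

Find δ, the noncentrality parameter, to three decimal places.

δ ≈ 6.134

δ = d·√(n/2) = 0.93 × √(87/2) = 6.1338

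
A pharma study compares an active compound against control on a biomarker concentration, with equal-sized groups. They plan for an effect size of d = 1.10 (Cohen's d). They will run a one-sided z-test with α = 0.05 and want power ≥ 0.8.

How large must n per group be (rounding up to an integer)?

Set Φ(δ − 1.645) = 0.8; then δ − 1.645 = Φ⁻¹(0.8) = 0.842, giving δ = 2.486.
δ = d·√(n/2) ⇒ n = 2(δ/d)² = 2 × (2.486 / 1.10)² = 10.22.
Rounding up, n = 11 per group.

n = 11 per group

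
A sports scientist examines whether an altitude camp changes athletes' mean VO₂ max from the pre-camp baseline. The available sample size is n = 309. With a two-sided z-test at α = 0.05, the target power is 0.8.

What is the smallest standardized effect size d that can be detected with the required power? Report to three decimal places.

d ≈ 0.159

Need Φ(δ − 1.960) = 0.8, so δ = 1.960 + 0.842 = 2.802.
(The second rejection-region term Φ(−δ − z_{α/2}) is negligible and dropped.)
δ = d·√n ⇒ d = δ/√n = 2.802/√309 = 0.1594.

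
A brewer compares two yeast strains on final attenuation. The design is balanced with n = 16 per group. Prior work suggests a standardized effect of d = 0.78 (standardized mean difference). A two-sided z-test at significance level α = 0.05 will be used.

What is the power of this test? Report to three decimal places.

Noncentrality parameter: δ = d·√(n/2) = 0.78 × √(16/2) = 2.2062
Two-sided α = 0.05 → critical value z_{0.025} = 1.960.
Power = Φ(δ − 1.960) + Φ(−δ − 1.960) = Φ(0.246) + Φ(-4.166) = 0.5972 + 0.0000 = 0.5973.

Power ≈ 0.597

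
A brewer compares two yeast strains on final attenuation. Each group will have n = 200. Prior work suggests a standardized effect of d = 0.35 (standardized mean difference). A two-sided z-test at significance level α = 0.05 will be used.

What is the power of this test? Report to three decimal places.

Noncentrality parameter: δ = d·√(n/2) = 0.35 × √(200/2) = 3.5000
Two-sided α = 0.05 → critical value z_{0.025} = 1.960.
Power = Φ(δ − 1.960) + Φ(−δ − 1.960) = Φ(1.540) + Φ(-5.460) = 0.9382 + 0.0000 = 0.9382.

Power ≈ 0.938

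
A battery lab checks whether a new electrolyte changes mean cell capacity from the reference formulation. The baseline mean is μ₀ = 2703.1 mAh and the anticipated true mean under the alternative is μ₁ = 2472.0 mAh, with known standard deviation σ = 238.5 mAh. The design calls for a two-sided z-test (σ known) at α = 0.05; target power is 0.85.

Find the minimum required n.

Standardized effect: d = |μ₁ − μ₀| / σ = |2472.0 − 2703.1| / 238.5 = 0.9690
Set Φ(δ − 1.960) = 0.85; then δ − 1.960 = Φ⁻¹(0.85) = 1.036, giving δ = 2.996.
(Ignoring the negligible lower-tail rejection probability gives the usual closed-form inversion.)
δ = d·√n ⇒ n = (δ/d)² = (2.996 / 0.9690)² = 9.56.
Rounding up, n = 10.

n = 10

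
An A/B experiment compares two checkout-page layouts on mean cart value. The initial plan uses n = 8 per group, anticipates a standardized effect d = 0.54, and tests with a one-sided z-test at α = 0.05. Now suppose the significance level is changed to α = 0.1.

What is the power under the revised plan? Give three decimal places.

Power ≈ 0.420

δ = d·√(n/2) = 0.54 × √(8/2) = 1.0800 (unchanged). New critical value: z_{0.1} = 1.282.
Revised power = Φ(δ − 1.282) = Φ(-0.202) = 0.4201.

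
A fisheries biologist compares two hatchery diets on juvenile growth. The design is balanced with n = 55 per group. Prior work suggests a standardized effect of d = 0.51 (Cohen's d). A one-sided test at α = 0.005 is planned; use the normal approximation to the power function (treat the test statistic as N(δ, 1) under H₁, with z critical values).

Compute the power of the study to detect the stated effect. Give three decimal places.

Power ≈ 0.539

Noncentrality parameter: δ = d·√(n/2) = 0.51 × √(55/2) = 2.6745
One-sided α = 0.005 → critical value z_{0.005} = 2.576.
Power = Φ(δ − 2.576) = Φ(0.099) = 0.5393.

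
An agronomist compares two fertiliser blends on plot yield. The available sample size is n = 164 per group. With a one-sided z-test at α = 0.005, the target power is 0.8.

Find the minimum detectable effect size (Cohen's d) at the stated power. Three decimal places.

d ≈ 0.377

Need Φ(δ − 2.576) = 0.8, so δ = 2.576 + 0.842 = 3.417.
δ = d·√(n/2) ⇒ d = δ/√(n/2) = 3.417/√(164/2) = 0.3774.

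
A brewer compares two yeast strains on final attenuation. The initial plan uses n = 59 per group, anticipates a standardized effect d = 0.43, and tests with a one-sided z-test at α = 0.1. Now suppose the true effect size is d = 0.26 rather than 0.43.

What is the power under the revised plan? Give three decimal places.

With d = 0.26: δ = d·√(n/2) = 0.26 × √(59/2) = 1.4122. Critical value z_{0.1} = 1.282.
Revised power = P(Z > 1.282 − δ) = Φ(0.131) = 0.5520.

Power ≈ 0.552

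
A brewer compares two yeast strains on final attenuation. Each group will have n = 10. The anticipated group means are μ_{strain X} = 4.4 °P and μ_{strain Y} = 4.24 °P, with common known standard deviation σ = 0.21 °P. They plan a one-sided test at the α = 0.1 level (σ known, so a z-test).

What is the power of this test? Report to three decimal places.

Power ≈ 0.664

Standardized effect: d = |μ_{strain X} − μ_{strain Y}| / σ = |4.4 − 4.24| / 0.21 = 0.7619
Noncentrality parameter: δ = d·√(n/2) = 0.7619 × √(10/2) = 1.7037
Critical value for a one-sided test at α = 0.1: z_α = 1.282.
Power = Φ(δ − 1.282) = Φ(0.422) = 0.6635.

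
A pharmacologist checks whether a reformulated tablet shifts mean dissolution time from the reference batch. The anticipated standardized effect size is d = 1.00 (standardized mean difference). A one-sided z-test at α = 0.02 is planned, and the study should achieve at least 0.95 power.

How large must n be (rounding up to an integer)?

n = 14

For power 0.95 need Φ(δ − z_{0.02}) = 0.95, so δ = z_{0.02} + z_{0.05} = 2.054 + 1.645 = 3.699.
δ = d·√n ⇒ n = (δ/d)² = (3.699 / 1.00)² = 13.68.
Rounding up, n = 14.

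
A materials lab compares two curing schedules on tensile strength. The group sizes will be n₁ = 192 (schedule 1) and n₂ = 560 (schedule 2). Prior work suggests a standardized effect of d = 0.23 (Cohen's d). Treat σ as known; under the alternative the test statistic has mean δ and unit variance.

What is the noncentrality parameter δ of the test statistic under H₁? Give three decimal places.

δ ≈ 2.750

δ = d / √(1/n₁ + 1/n₂) = 0.23 / √(1/192 + 1/560) = 2.7502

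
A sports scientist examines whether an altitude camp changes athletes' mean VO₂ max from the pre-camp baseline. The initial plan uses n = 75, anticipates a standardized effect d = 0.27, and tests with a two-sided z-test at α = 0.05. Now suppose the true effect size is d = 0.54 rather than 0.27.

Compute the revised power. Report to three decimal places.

Power ≈ 0.997

With d = 0.54: δ = d·√n = 0.54 × √75 = 4.6765. Critical value z_{0.025} = 1.960.
Revised power = Φ(δ − 1.960) + Φ(−δ − 1.960) = Φ(2.717) + Φ(-6.637) = 0.9967 + 0.0000 = 0.9967.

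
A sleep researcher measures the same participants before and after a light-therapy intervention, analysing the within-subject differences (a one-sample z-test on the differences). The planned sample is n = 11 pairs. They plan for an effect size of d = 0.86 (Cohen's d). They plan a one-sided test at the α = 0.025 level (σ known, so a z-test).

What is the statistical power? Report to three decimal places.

Noncentrality parameter: δ = d·√n = 0.86 × √11 = 2.8523
One-sided α = 0.025 → critical value z_{0.025} = 1.960.
Power = P(Z > 1.960 − δ) = Φ(0.892) = 0.8139.

Power ≈ 0.814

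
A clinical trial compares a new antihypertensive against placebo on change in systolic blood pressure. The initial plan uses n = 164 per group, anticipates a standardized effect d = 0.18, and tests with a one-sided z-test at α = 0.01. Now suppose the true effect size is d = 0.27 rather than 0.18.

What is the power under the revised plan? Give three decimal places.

With d = 0.27: δ = d·√(n/2) = 0.27 × √(164/2) = 2.4450. Critical value z_{0.01} = 2.326.
Revised power = P(Z > 2.326 − δ) = Φ(0.119) = 0.5472.

Power ≈ 0.547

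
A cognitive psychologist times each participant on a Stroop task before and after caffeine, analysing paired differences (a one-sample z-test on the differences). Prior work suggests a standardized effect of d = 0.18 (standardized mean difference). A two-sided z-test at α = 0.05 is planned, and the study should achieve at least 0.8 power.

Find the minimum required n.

n = 243

Set Φ(δ − 1.960) = 0.8; then δ − 1.960 = Φ⁻¹(0.8) = 0.842, giving δ = 2.802.
(Ignoring the negligible lower-tail rejection probability gives the usual closed-form inversion.)
δ = d·√n ⇒ n = (δ/d)² = (2.802 / 0.18)² = 242.25.
Round up to the next whole unit.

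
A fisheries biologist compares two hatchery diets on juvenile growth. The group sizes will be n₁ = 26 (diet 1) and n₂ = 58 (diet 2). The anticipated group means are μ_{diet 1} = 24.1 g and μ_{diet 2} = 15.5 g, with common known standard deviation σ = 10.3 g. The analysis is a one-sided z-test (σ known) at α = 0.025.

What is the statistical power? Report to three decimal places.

Power ≈ 0.943

Standardized effect: d = |μ_{diet 1} − μ_{diet 2}| / σ = |24.1 − 15.5| / 10.3 = 0.8350
Noncentrality parameter: δ = d / √(1/n₁ + 1/n₂) = 0.8350 / √(1/26 + 1/58) = 3.5377
Critical value for a one-sided test at α = 0.025: z_α = 1.960.
Power = P(Z > 1.960 − δ) = Φ(1.578) = 0.9427.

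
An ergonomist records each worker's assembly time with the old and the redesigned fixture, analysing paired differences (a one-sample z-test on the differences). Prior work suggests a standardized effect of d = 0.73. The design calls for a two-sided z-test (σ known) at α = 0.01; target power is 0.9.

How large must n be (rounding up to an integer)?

n = 28

For power 0.9 need Φ(δ − z_{0.005}) = 0.9, so δ = z_{0.005} + z_{0.10} = 2.576 + 1.282 = 3.857.
(Ignoring the negligible lower-tail rejection probability gives the usual closed-form inversion.)
δ = d·√n ⇒ n = (δ/d)² = (3.857 / 0.73)² = 27.92.
Rounding up, n = 28.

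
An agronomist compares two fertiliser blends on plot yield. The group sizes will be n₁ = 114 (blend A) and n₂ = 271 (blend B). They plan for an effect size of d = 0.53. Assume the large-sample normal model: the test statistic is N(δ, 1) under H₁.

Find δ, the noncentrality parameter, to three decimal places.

δ = d / √(1/n₁ + 1/n₂) = 0.53 / √(1/114 + 1/271) = 4.7477

δ ≈ 4.748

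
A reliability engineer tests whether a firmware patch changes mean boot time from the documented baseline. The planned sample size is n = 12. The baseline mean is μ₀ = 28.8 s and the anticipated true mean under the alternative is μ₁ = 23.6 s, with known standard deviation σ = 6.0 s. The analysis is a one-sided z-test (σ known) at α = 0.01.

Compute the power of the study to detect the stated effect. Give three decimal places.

Power ≈ 0.750

Standardized effect: d = |μ₁ − μ₀| / σ = |23.6 − 28.8| / 6.0 = 0.8667
Noncentrality parameter: δ = d·√n = 0.8667 × √12 = 3.0022
Critical value for a one-sided test at α = 0.01: z_α = 2.326.
Power = Φ(δ − 2.326) = Φ(0.676) = 0.7504.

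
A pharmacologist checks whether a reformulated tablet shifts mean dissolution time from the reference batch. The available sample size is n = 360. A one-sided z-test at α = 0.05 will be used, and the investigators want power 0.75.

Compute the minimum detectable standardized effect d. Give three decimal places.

d ≈ 0.122

Required noncentrality: δ = z_{0.05} + z_{0.25} = 1.645 + 0.674 = 2.319.
δ = d·√n ⇒ d = δ/√n = 2.319/√360 = 0.1222.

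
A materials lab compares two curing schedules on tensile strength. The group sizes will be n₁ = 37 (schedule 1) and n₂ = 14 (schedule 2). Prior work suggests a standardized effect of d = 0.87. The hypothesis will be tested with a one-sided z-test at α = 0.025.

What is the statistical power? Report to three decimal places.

Power ≈ 0.792

Noncentrality parameter: λ = d / √(1/n₁ + 1/n₂) = 0.87 / √(1/37 + 1/14) = 2.7727
Critical value for a one-sided test at α = 0.025: z_α = 1.960.
Power = Φ(λ − 1.960) = Φ(0.813) = 0.7918.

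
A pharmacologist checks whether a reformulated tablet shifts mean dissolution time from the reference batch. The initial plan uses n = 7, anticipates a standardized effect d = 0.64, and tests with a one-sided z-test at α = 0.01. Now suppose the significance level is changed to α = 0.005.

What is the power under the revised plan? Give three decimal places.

Power ≈ 0.189

δ = d·√n = 0.64 × √7 = 1.6933 (unchanged). New critical value: z_{0.005} = 2.576.
Revised power = Φ(δ − 2.576) = Φ(-0.883) = 0.1887.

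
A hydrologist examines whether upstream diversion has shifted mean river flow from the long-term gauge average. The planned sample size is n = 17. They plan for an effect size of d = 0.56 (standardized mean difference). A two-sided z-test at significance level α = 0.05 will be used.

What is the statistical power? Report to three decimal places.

Noncentrality parameter: λ = d·√n = 0.56 × √17 = 2.3089
Critical value for a two-sided test at α = 0.05: z_{α/2} = 1.960.
Power = Φ(λ − 1.960) + Φ(−λ − 1.960) = Φ(0.349) + Φ(-4.269) = 0.6364 + 0.0000 = 0.6365.

Power ≈ 0.636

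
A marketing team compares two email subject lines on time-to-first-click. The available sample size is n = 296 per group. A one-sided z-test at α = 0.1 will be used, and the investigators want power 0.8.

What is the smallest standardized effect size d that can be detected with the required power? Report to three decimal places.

Need Φ(δ − 1.282) = 0.8, so δ = 1.282 + 0.842 = 2.123.
δ = d·√(n/2) ⇒ d = δ/√(n/2) = 2.123/√(296/2) = 0.1745.

d ≈ 0.175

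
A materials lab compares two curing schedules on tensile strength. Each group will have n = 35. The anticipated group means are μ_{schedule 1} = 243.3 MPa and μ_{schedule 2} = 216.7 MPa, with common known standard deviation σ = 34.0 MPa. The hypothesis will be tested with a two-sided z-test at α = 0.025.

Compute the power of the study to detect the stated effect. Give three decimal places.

Standardized effect: d = |μ_{schedule 1} − μ_{schedule 2}| / σ = |243.3 − 216.7| / 34.0 = 0.7824
Noncentrality parameter: λ = d·√(n/2) = 0.7824 × √(35/2) = 3.2728
Two-sided α = 0.025 → critical value z_{0.0125} = 2.241.
Power = Φ(λ − 2.241) + Φ(−λ − 2.241) = Φ(1.031) + Φ(-5.514) = 0.8488 + 0.0000 = 0.8488.

Power ≈ 0.849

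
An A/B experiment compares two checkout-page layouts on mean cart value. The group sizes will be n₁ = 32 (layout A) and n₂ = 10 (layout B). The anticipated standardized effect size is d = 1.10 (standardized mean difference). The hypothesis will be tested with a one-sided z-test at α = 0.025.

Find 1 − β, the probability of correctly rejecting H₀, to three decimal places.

Noncentrality parameter: δ = d / √(1/n₁ + 1/n₂) = 1.10 / √(1/32 + 1/10) = 3.0363
One-sided α = 0.025 → critical value z_{0.025} = 1.960.
Power = P(Z > 1.960 − δ) = Φ(1.076) = 0.8591.

Power ≈ 0.859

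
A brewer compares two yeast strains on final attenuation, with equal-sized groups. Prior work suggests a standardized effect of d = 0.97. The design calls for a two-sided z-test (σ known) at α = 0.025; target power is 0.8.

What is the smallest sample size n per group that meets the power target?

n = 21 per group

For power 0.8 need Φ(δ − z_{0.0125}) = 0.8, so δ = z_{0.0125} + z_{0.20} = 2.241 + 0.842 = 3.083.
(For δ > 0 the lower-tail rejection region contributes negligibly to power, so the one-term inversion is standard.)
δ = d·√(n/2) ⇒ n = 2(δ/d)² = 2 × (3.083 / 0.97)² = 20.20.
Rounding up, n = 21 per group.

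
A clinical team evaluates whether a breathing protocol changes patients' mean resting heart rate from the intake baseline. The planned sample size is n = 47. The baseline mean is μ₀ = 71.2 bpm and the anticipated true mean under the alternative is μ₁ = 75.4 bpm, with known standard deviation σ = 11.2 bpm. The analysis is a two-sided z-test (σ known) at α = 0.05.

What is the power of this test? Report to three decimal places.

Power ≈ 0.729

Standardized effect: d = |μ₁ − μ₀| / σ = |75.4 − 71.2| / 11.2 = 0.3750
Noncentrality parameter: δ = d·√n = 0.3750 × √47 = 2.5709
Critical value for a two-sided test at α = 0.05: z_{α/2} = 1.960.
Power = Φ(δ − 1.960) + Φ(−δ − 1.960) = Φ(0.611) + Φ(-4.531) = 0.7294 + 0.0000 = 0.7294.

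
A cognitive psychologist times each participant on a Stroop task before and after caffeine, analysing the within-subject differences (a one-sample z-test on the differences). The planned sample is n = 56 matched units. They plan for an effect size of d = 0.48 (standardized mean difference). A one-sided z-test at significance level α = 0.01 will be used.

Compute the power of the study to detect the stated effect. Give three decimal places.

Noncentrality parameter: δ = d·√n = 0.48 × √56 = 3.5920
One-sided α = 0.01 → critical value z_{0.01} = 2.326.
Power = P(Z > 2.326 − δ) = Φ(1.266) = 0.8972.

Power ≈ 0.897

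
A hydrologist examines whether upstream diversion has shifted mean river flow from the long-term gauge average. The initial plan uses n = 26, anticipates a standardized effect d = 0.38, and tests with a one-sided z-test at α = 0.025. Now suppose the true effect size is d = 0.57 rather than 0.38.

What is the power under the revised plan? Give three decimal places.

Power ≈ 0.828

With d = 0.57: δ = d·√n = 0.57 × √26 = 2.9064. Critical value z_{0.025} = 1.960.
Revised power = Φ(δ − 1.960) = Φ(0.946) = 0.8280.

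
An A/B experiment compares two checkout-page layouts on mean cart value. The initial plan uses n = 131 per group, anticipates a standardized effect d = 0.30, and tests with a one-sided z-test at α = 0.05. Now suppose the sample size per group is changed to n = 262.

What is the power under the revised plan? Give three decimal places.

Power ≈ 0.963

With n = 262 per group: δ = d·√(n/2) = 0.30 × √(262/2) = 3.4337. Critical value z_{0.05} = 1.645.
Revised power = P(Z > 1.645 − δ) = Φ(1.789) = 0.9632.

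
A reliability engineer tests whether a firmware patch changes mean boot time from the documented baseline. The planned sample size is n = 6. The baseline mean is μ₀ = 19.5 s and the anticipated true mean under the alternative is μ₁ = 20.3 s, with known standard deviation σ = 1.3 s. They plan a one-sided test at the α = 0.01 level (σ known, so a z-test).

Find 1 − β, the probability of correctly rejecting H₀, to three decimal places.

Standardized effect: d = |μ₁ − μ₀| / σ = |20.3 − 19.5| / 1.3 = 0.6154
Noncentrality parameter: δ = d·√n = 0.6154 × √6 = 1.5074
Critical value for a one-sided test at α = 0.01: z_α = 2.326.
Power = P(Z > 2.326 − δ) = Φ(-0.819) = 0.2064.

Power ≈ 0.206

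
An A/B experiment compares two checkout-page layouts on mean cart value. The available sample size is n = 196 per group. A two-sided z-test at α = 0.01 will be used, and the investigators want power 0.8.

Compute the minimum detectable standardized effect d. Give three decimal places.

Need Φ(δ − 2.576) = 0.8, so δ = 2.576 + 0.842 = 3.417.
(The second rejection-region term Φ(−δ − z_{α/2}) is negligible and dropped.)
δ = d·√(n/2) ⇒ d = δ/√(n/2) = 3.417/√(196/2) = 0.3452.

d ≈ 0.345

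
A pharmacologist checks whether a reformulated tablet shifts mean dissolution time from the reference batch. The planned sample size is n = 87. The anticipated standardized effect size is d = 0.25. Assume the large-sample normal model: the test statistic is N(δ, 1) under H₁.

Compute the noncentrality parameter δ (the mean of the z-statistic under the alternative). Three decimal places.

δ = d·√n = 0.25 × √87 = 2.3318

δ ≈ 2.332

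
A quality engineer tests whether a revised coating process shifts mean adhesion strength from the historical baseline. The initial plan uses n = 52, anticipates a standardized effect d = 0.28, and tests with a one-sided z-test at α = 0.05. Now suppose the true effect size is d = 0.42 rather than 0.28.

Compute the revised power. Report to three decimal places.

Power ≈ 0.917

With d = 0.42: δ = d·√n = 0.42 × √52 = 3.0287. Critical value z_{0.05} = 1.645.
Revised power = P(Z > 1.645 − δ) = Φ(1.384) = 0.9168.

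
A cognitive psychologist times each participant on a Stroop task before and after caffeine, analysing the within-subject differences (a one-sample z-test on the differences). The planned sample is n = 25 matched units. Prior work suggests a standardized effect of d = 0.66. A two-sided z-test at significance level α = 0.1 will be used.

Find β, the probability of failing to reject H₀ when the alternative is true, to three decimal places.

Noncentrality parameter: δ = d·√n = 0.66 × √25 = 3.3000
Critical value for a two-sided test at α = 0.1: z_{α/2} = 1.645.
Power = Φ(δ − 1.645) + Φ(−δ − 1.645) = Φ(1.655) + Φ(-4.945) = 0.9511 + 0.0000 = 0.9511.
Type II error: β = 1 − power = 1 − 0.9511 = 0.0489.

β ≈ 0.049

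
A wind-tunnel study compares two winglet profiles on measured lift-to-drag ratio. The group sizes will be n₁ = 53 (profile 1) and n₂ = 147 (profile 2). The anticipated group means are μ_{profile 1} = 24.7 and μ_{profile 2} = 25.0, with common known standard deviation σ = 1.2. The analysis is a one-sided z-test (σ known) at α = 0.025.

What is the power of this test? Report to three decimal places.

Power ≈ 0.345

Standardized effect: d = |μ_{profile 1} − μ_{profile 2}| / σ = |24.7 − 25.0| / 1.2 = 0.2500
Noncentrality parameter: δ = d / √(1/n₁ + 1/n₂) = 0.2500 / √(1/53 + 1/147) = 1.5603
Critical value for a one-sided test at α = 0.025: z_α = 1.960.
Power = Φ(δ − 1.960) = Φ(-0.400) = 0.3447.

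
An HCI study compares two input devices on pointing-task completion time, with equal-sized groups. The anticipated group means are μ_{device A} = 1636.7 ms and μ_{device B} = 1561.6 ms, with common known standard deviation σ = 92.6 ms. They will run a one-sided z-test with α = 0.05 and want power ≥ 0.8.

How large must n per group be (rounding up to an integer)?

n = 19 per group

Standardized effect: d = |μ_{device A} − μ_{device B}| / σ = |1636.7 − 1561.6| / 92.6 = 0.8110
Set Φ(δ − 1.645) = 0.8; then δ − 1.645 = Φ⁻¹(0.8) = 0.842, giving δ = 2.486.
δ = d·√(n/2) ⇒ n = 2(δ/d)² = 2 × (2.486 / 0.8110)² = 18.80.
Round up to the next whole unit.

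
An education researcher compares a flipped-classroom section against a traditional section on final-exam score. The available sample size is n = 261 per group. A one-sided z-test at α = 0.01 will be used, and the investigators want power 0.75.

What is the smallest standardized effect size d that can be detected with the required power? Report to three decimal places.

d ≈ 0.263

Need Φ(δ − 2.326) = 0.75, so δ = 2.326 + 0.674 = 3.001.
δ = d·√(n/2) ⇒ d = δ/√(n/2) = 3.001/√(261/2) = 0.2627.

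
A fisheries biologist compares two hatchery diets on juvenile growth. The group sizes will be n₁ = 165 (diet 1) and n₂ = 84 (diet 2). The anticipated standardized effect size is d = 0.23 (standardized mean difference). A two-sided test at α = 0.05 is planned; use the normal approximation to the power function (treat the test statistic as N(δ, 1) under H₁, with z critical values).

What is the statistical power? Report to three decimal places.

Noncentrality parameter: δ = d / √(1/n₁ + 1/n₂) = 0.23 / √(1/165 + 1/84) = 1.7160
Critical value for a two-sided test at α = 0.05: z_{α/2} = 1.960.
Power = Φ(δ − 1.960) + Φ(−δ − 1.960) = Φ(-0.244) + Φ(-3.676) = 0.4036 + 0.0001 = 0.4037.

Power ≈ 0.404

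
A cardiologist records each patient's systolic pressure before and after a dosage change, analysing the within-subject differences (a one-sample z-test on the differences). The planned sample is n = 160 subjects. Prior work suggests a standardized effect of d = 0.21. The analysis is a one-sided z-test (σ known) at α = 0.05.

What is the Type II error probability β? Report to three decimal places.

β ≈ 0.156

Noncentrality parameter: δ = d·√n = 0.21 × √160 = 2.6563
Critical value for a one-sided test at α = 0.05: z_α = 1.645.
Power = Φ(δ − 1.645) = Φ(1.011) = 0.8441.
Type II error: β = 1 − power = 1 − 0.8441 = 0.1559.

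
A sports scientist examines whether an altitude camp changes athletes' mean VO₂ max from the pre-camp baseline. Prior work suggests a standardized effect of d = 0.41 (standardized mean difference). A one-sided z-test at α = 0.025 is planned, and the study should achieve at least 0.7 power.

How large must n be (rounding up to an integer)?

Set Φ(δ − 1.960) = 0.7; then δ − 1.960 = Φ⁻¹(0.7) = 0.524, giving δ = 2.484.
δ = d·√n ⇒ n = (δ/d)² = (2.484 / 0.41)² = 36.72.
Round up to the next whole unit.

n = 37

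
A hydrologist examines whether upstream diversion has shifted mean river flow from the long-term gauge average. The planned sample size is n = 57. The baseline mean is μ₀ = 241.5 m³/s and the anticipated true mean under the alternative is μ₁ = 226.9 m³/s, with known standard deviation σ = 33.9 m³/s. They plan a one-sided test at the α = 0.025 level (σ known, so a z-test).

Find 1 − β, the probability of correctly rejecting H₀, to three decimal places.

Power ≈ 0.902

Standardized effect: d = |μ₁ − μ₀| / σ = |226.9 − 241.5| / 33.9 = 0.4307
Noncentrality parameter: δ = d·√n = 0.4307 × √57 = 3.2516
One-sided α = 0.025 → critical value z_{0.025} = 1.960.
Power = P(Z > 1.960 − δ) = Φ(1.292) = 0.9017.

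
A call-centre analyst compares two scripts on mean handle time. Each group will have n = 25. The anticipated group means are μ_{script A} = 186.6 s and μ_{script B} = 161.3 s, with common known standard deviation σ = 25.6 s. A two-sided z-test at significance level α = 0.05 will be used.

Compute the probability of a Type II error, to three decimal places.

Standardized effect: d = |μ_{script A} − μ_{script B}| / σ = |186.6 − 161.3| / 25.6 = 0.9883
Noncentrality parameter: δ = d·√(n/2) = 0.9883 × √(25/2) = 3.4941
Critical value for a two-sided test at α = 0.05: z_{α/2} = 1.960.
Power = Φ(δ − 1.960) + Φ(−δ − 1.960) = Φ(1.534) + Φ(-5.454) = 0.9375 + 0.0000 = 0.9375.
Type II error: β = 1 − power = 1 − 0.9375 = 0.0625.

β ≈ 0.062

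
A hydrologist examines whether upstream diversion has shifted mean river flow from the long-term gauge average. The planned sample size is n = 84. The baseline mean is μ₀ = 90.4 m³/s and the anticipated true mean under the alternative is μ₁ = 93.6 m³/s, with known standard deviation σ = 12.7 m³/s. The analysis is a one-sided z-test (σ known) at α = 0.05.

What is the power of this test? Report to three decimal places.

Standardized effect: d = |μ₁ − μ₀| / σ = |93.6 − 90.4| / 12.7 = 0.2520
Noncentrality parameter: δ = d·√n = 0.2520 × √84 = 2.3093
One-sided α = 0.05 → critical value z_{0.05} = 1.645.
Power = Φ(δ − 1.645) = Φ(0.664) = 0.7468.

Power ≈ 0.747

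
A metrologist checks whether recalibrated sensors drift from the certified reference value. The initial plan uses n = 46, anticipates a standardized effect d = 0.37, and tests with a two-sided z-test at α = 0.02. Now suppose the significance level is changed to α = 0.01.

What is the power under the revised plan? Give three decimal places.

Power ≈ 0.474

δ = d·√n = 0.37 × √46 = 2.5095 (unchanged). New critical value: z_{0.005} = 2.576.
Revised power = Φ(δ − 2.576) + Φ(−δ − 2.576) = Φ(-0.066) + Φ(-5.085) = 0.4735 + 0.0000 = 0.4735.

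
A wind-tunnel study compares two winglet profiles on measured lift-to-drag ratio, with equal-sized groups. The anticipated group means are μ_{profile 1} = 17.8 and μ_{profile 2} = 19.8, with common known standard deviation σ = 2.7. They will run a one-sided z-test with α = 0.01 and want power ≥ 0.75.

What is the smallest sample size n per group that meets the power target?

Standardized effect: d = |μ_{profile 1} − μ_{profile 2}| / σ = |17.8 − 19.8| / 2.7 = 0.7407
Set Φ(δ − 2.326) = 0.75; then δ − 2.326 = Φ⁻¹(0.75) = 0.674, giving δ = 3.001.
δ = d·√(n/2) ⇒ n = 2(δ/d)² = 2 × (3.001 / 0.7407)² = 32.82.
Rounding up, n = 33 per group.

n = 33 per group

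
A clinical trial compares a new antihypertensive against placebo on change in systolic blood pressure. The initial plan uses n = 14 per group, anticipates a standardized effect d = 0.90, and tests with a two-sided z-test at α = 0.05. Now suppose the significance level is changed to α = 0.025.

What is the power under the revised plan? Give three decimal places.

δ = d·√(n/2) = 0.90 × √(14/2) = 2.3812 (unchanged). New critical value: z_{0.0125} = 2.241.
Revised power = Φ(δ − 2.241) + Φ(−δ − 2.241) = Φ(0.140) + Φ(-4.623) = 0.5556 + 0.0000 = 0.5556.

Power ≈ 0.556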